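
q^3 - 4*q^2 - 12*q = q*(q - 6)*(q + 2)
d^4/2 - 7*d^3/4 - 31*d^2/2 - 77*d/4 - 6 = (d/2 + 1/2)*(d - 8)*(d + 1/2)*(d + 3)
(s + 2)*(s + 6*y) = s^2 + 6*s*y + 2*s + 12*y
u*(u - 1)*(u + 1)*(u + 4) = u^4 + 4*u^3 - u^2 - 4*u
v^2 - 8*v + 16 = (v - 4)^2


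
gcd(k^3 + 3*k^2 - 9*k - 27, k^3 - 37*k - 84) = k + 3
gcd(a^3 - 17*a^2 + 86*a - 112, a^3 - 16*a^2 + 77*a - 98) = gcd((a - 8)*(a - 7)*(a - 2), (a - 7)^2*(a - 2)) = a^2 - 9*a + 14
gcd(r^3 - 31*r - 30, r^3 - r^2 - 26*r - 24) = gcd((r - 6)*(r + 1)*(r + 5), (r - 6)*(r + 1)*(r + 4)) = r^2 - 5*r - 6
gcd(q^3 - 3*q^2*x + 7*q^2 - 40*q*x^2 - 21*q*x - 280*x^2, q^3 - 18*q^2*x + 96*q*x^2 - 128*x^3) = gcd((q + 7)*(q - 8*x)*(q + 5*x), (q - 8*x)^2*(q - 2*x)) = -q + 8*x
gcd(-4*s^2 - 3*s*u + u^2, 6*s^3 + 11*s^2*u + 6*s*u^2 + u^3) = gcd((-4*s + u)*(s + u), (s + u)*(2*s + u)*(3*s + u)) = s + u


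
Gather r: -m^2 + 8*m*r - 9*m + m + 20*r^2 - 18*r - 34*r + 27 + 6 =-m^2 - 8*m + 20*r^2 + r*(8*m - 52) + 33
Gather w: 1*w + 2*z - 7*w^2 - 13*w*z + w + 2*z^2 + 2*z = -7*w^2 + w*(2 - 13*z) + 2*z^2 + 4*z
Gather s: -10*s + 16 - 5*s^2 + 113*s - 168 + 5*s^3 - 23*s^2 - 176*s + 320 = 5*s^3 - 28*s^2 - 73*s + 168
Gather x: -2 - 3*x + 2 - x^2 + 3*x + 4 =4 - x^2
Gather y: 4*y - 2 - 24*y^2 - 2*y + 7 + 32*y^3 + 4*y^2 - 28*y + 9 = 32*y^3 - 20*y^2 - 26*y + 14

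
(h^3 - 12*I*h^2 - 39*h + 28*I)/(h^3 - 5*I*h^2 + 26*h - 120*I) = (h^2 - 8*I*h - 7)/(h^2 - I*h + 30)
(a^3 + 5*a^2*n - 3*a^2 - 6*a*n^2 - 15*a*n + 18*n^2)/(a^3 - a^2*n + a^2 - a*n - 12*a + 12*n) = (a + 6*n)/(a + 4)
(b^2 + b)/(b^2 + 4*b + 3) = b/(b + 3)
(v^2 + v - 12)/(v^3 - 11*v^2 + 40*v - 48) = (v + 4)/(v^2 - 8*v + 16)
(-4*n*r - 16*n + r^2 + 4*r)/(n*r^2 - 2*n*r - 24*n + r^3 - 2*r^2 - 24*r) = (-4*n + r)/(n*r - 6*n + r^2 - 6*r)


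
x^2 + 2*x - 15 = (x - 3)*(x + 5)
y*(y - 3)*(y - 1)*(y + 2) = y^4 - 2*y^3 - 5*y^2 + 6*y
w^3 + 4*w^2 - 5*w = w*(w - 1)*(w + 5)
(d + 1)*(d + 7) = d^2 + 8*d + 7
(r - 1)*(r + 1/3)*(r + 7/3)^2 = r^4 + 4*r^3 + 2*r^2 - 140*r/27 - 49/27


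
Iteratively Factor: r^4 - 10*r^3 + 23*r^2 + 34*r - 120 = (r - 5)*(r^3 - 5*r^2 - 2*r + 24) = (r - 5)*(r - 4)*(r^2 - r - 6) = (r - 5)*(r - 4)*(r - 3)*(r + 2)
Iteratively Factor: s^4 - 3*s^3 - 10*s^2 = (s)*(s^3 - 3*s^2 - 10*s) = s*(s - 5)*(s^2 + 2*s) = s^2*(s - 5)*(s + 2)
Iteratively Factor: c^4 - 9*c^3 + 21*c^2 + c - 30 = (c + 1)*(c^3 - 10*c^2 + 31*c - 30) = (c - 2)*(c + 1)*(c^2 - 8*c + 15) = (c - 5)*(c - 2)*(c + 1)*(c - 3)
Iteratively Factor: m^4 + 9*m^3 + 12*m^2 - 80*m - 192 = (m + 4)*(m^3 + 5*m^2 - 8*m - 48) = (m - 3)*(m + 4)*(m^2 + 8*m + 16) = (m - 3)*(m + 4)^2*(m + 4)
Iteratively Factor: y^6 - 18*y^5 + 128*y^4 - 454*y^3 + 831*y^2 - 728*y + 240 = (y - 4)*(y^5 - 14*y^4 + 72*y^3 - 166*y^2 + 167*y - 60) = (y - 5)*(y - 4)*(y^4 - 9*y^3 + 27*y^2 - 31*y + 12) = (y - 5)*(y - 4)*(y - 3)*(y^3 - 6*y^2 + 9*y - 4) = (y - 5)*(y - 4)*(y - 3)*(y - 1)*(y^2 - 5*y + 4) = (y - 5)*(y - 4)*(y - 3)*(y - 1)^2*(y - 4)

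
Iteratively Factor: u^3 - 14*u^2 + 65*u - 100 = (u - 5)*(u^2 - 9*u + 20) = (u - 5)^2*(u - 4)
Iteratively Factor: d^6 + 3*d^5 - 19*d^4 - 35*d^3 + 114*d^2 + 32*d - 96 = (d + 4)*(d^5 - d^4 - 15*d^3 + 25*d^2 + 14*d - 24) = (d - 3)*(d + 4)*(d^4 + 2*d^3 - 9*d^2 - 2*d + 8) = (d - 3)*(d - 2)*(d + 4)*(d^3 + 4*d^2 - d - 4) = (d - 3)*(d - 2)*(d + 1)*(d + 4)*(d^2 + 3*d - 4) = (d - 3)*(d - 2)*(d + 1)*(d + 4)^2*(d - 1)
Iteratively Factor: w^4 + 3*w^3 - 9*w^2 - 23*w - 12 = (w + 1)*(w^3 + 2*w^2 - 11*w - 12) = (w - 3)*(w + 1)*(w^2 + 5*w + 4) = (w - 3)*(w + 1)*(w + 4)*(w + 1)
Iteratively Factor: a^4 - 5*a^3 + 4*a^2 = (a - 1)*(a^3 - 4*a^2) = (a - 4)*(a - 1)*(a^2) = a*(a - 4)*(a - 1)*(a)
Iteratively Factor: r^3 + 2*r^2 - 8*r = (r - 2)*(r^2 + 4*r) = r*(r - 2)*(r + 4)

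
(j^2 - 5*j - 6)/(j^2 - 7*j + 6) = (j + 1)/(j - 1)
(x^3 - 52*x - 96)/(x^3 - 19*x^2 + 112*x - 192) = (x^2 + 8*x + 12)/(x^2 - 11*x + 24)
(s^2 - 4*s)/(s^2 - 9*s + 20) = s/(s - 5)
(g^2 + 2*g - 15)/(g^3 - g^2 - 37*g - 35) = (g - 3)/(g^2 - 6*g - 7)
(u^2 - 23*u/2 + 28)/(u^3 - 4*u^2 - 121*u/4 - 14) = 2*(2*u - 7)/(4*u^2 + 16*u + 7)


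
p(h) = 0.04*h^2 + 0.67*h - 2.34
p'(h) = 0.08*h + 0.67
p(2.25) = -0.63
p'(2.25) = 0.85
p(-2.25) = -3.64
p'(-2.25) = 0.49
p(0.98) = -1.64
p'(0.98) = 0.75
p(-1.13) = -3.05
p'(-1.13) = 0.58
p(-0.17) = -2.45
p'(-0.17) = 0.66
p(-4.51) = -4.55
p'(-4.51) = 0.31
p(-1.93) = -3.48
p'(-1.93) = 0.52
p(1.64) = -1.13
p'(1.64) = 0.80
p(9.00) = 6.93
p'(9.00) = 1.39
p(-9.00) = -5.13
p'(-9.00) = -0.05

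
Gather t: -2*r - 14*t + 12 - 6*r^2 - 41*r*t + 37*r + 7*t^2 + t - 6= -6*r^2 + 35*r + 7*t^2 + t*(-41*r - 13) + 6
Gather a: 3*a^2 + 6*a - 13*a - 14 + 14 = 3*a^2 - 7*a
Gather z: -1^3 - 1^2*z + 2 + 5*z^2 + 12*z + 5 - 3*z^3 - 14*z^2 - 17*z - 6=-3*z^3 - 9*z^2 - 6*z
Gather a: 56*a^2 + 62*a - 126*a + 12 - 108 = 56*a^2 - 64*a - 96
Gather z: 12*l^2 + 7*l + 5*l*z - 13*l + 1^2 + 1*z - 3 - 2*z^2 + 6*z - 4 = 12*l^2 - 6*l - 2*z^2 + z*(5*l + 7) - 6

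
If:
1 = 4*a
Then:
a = 1/4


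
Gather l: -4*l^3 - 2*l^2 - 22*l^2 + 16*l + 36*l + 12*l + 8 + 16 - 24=-4*l^3 - 24*l^2 + 64*l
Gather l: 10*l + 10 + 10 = 10*l + 20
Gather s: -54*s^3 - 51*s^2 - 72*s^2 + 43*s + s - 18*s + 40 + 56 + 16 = -54*s^3 - 123*s^2 + 26*s + 112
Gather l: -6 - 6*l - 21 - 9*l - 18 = -15*l - 45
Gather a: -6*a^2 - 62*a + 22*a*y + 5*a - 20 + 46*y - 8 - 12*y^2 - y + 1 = -6*a^2 + a*(22*y - 57) - 12*y^2 + 45*y - 27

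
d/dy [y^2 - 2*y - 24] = 2*y - 2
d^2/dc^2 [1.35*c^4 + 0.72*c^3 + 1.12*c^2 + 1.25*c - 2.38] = 16.2*c^2 + 4.32*c + 2.24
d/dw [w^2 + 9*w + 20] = 2*w + 9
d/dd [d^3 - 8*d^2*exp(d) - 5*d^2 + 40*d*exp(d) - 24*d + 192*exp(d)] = -8*d^2*exp(d) + 3*d^2 + 24*d*exp(d) - 10*d + 232*exp(d) - 24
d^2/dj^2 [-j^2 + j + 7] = -2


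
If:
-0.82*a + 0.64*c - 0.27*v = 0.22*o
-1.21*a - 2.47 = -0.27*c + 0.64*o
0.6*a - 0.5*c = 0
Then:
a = 1.06904231625835*v - 3.36179163573373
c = 1.28285077951002*v - 4.03414996288048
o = 0.794605295718881 - 1.47995545657016*v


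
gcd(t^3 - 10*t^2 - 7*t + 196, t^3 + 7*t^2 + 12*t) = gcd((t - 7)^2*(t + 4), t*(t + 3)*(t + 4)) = t + 4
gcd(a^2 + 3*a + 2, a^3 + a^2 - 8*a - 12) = a + 2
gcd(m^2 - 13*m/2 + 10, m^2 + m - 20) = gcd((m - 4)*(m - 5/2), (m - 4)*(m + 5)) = m - 4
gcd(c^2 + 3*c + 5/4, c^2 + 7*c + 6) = 1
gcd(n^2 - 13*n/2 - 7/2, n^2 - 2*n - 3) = 1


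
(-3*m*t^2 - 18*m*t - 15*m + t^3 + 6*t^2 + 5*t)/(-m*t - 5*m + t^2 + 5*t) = (-3*m*t - 3*m + t^2 + t)/(-m + t)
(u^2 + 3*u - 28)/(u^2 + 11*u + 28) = (u - 4)/(u + 4)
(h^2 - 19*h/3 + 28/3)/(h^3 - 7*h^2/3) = (h - 4)/h^2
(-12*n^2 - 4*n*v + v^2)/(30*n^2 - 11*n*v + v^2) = (2*n + v)/(-5*n + v)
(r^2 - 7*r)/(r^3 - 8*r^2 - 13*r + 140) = r/(r^2 - r - 20)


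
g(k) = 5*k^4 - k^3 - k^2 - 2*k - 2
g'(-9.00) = -14807.00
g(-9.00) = 33469.00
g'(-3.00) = -563.00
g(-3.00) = 427.00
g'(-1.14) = -33.25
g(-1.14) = 8.91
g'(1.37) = 41.06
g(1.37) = 8.43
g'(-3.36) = -787.81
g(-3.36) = 668.64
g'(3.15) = 587.05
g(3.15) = 442.80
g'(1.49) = 54.52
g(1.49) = 14.14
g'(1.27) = 31.59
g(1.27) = 4.81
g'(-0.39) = -2.86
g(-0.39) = -1.20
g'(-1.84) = -133.07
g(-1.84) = 61.84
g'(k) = 20*k^3 - 3*k^2 - 2*k - 2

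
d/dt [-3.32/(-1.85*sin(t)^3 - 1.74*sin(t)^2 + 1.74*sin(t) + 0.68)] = (-18.426*sin(t)^2 - 11.5536*sin(t) + 5.7768)*cos(t)/(1.85*sin(t)^3 + 1.74*sin(t)^2 - 1.74*sin(t) - 0.68)^2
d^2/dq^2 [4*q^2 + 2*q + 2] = 8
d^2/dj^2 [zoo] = 0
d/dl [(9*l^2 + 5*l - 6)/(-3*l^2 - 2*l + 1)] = (-3*l^2 - 18*l - 7)/(9*l^4 + 12*l^3 - 2*l^2 - 4*l + 1)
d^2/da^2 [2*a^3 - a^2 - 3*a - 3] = 12*a - 2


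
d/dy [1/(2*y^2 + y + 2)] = (-4*y - 1)/(2*y^2 + y + 2)^2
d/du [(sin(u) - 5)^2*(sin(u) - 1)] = (sin(u) - 5)*(3*sin(u) - 7)*cos(u)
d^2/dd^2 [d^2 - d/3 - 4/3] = 2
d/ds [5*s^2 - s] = 10*s - 1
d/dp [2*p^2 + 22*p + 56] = 4*p + 22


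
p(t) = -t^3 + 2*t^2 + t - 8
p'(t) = -3*t^2 + 4*t + 1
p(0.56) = -6.99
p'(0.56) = 2.30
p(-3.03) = 35.15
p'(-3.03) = -38.66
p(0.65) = -6.78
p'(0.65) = 2.33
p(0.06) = -7.93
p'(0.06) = 1.23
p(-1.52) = -1.39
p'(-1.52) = -12.01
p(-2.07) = 7.37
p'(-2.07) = -20.13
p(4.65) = -60.65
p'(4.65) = -45.27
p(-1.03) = -5.82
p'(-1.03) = -6.30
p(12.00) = -1436.00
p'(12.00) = -383.00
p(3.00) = -14.00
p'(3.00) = -14.00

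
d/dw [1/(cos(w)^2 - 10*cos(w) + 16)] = 2*(cos(w) - 5)*sin(w)/(cos(w)^2 - 10*cos(w) + 16)^2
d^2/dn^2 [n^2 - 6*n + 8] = 2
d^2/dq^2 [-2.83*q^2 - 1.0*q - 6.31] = -5.66000000000000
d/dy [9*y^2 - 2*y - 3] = 18*y - 2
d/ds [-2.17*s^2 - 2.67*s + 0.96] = -4.34*s - 2.67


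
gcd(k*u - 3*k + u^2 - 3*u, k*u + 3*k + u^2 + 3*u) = k + u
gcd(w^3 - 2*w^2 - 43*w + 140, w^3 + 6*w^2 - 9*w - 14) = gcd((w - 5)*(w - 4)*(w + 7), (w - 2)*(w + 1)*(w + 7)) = w + 7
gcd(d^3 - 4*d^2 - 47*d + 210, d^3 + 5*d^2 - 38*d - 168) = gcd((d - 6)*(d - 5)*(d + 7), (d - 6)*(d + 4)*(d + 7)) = d^2 + d - 42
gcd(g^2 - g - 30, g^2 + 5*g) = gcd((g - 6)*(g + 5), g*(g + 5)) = g + 5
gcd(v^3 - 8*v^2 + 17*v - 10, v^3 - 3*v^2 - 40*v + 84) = v - 2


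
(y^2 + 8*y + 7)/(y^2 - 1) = (y + 7)/(y - 1)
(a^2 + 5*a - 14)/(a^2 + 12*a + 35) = (a - 2)/(a + 5)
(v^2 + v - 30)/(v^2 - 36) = (v - 5)/(v - 6)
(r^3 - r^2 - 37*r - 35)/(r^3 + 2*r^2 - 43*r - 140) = (r + 1)/(r + 4)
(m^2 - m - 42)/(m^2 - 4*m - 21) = (m + 6)/(m + 3)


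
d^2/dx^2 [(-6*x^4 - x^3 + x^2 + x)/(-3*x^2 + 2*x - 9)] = 2*(54*x^6 - 108*x^5 + 558*x^4 - 902*x^3 + 2943*x^2 + 324*x - 99)/(27*x^6 - 54*x^5 + 279*x^4 - 332*x^3 + 837*x^2 - 486*x + 729)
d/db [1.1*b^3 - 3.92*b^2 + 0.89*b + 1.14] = 3.3*b^2 - 7.84*b + 0.89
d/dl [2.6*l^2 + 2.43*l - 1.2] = 5.2*l + 2.43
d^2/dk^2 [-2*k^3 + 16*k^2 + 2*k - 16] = 32 - 12*k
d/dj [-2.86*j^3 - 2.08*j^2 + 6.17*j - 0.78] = -8.58*j^2 - 4.16*j + 6.17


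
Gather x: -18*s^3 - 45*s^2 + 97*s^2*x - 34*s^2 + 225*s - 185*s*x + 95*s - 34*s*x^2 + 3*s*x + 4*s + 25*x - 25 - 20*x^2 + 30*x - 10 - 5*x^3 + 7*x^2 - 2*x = -18*s^3 - 79*s^2 + 324*s - 5*x^3 + x^2*(-34*s - 13) + x*(97*s^2 - 182*s + 53) - 35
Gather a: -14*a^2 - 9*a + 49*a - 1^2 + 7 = -14*a^2 + 40*a + 6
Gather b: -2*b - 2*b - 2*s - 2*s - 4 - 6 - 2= -4*b - 4*s - 12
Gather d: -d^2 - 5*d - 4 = -d^2 - 5*d - 4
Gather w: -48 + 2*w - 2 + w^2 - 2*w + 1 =w^2 - 49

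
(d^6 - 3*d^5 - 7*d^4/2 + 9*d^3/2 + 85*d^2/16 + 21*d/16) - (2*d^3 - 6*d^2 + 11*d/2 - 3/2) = d^6 - 3*d^5 - 7*d^4/2 + 5*d^3/2 + 181*d^2/16 - 67*d/16 + 3/2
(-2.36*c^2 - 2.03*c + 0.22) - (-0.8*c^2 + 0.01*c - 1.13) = -1.56*c^2 - 2.04*c + 1.35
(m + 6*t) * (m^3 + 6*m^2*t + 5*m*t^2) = m^4 + 12*m^3*t + 41*m^2*t^2 + 30*m*t^3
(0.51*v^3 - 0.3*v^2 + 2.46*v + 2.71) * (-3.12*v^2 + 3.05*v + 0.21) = -1.5912*v^5 + 2.4915*v^4 - 8.4831*v^3 - 1.0152*v^2 + 8.7821*v + 0.5691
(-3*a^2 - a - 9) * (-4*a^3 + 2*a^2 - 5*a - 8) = 12*a^5 - 2*a^4 + 49*a^3 + 11*a^2 + 53*a + 72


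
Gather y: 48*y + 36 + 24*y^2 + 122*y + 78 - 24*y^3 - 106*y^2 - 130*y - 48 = -24*y^3 - 82*y^2 + 40*y + 66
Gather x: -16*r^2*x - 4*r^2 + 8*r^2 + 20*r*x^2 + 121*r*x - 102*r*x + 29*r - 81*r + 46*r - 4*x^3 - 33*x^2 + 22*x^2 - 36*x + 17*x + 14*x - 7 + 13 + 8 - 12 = 4*r^2 - 6*r - 4*x^3 + x^2*(20*r - 11) + x*(-16*r^2 + 19*r - 5) + 2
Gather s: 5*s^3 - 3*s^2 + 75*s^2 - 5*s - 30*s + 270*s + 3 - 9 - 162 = 5*s^3 + 72*s^2 + 235*s - 168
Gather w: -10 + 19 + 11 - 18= 2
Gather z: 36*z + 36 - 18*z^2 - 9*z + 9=-18*z^2 + 27*z + 45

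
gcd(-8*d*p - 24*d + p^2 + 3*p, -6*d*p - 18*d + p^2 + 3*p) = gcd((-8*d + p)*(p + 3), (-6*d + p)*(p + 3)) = p + 3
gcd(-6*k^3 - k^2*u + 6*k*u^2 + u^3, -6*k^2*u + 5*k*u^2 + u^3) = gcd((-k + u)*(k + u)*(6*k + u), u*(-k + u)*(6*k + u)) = -6*k^2 + 5*k*u + u^2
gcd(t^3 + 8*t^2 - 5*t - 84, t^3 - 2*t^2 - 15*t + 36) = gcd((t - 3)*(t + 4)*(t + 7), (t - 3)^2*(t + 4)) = t^2 + t - 12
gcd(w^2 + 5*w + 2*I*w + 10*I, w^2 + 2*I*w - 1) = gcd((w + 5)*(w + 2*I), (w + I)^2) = 1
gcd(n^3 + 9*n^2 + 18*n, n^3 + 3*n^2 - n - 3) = n + 3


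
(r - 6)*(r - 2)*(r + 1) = r^3 - 7*r^2 + 4*r + 12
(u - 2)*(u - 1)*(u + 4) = u^3 + u^2 - 10*u + 8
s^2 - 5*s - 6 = (s - 6)*(s + 1)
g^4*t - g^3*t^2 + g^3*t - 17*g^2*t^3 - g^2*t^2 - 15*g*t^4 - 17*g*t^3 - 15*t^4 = (g - 5*t)*(g + t)*(g + 3*t)*(g*t + t)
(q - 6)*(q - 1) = q^2 - 7*q + 6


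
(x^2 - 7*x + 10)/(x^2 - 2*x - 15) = (x - 2)/(x + 3)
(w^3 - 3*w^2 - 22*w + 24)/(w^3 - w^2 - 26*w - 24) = (w - 1)/(w + 1)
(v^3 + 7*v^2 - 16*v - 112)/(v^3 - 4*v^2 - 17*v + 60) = (v^2 + 3*v - 28)/(v^2 - 8*v + 15)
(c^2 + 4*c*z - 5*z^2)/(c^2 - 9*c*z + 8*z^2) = (-c - 5*z)/(-c + 8*z)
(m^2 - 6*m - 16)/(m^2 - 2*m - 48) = (m + 2)/(m + 6)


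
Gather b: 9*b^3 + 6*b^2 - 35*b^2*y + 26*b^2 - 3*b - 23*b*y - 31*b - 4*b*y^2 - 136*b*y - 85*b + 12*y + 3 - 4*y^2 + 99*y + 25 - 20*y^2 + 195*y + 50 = 9*b^3 + b^2*(32 - 35*y) + b*(-4*y^2 - 159*y - 119) - 24*y^2 + 306*y + 78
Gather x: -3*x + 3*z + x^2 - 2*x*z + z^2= x^2 + x*(-2*z - 3) + z^2 + 3*z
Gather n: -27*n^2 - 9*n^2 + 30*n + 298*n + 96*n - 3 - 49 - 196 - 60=-36*n^2 + 424*n - 308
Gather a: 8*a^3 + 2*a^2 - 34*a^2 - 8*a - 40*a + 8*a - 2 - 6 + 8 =8*a^3 - 32*a^2 - 40*a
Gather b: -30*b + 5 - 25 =-30*b - 20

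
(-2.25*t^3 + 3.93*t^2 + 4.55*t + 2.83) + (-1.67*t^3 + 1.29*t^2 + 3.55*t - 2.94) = -3.92*t^3 + 5.22*t^2 + 8.1*t - 0.11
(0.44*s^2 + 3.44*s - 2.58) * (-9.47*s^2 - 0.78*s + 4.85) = -4.1668*s^4 - 32.92*s^3 + 23.8834*s^2 + 18.6964*s - 12.513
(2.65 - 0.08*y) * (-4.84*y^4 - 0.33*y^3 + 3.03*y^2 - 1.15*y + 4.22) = 0.3872*y^5 - 12.7996*y^4 - 1.1169*y^3 + 8.1215*y^2 - 3.3851*y + 11.183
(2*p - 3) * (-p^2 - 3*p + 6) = -2*p^3 - 3*p^2 + 21*p - 18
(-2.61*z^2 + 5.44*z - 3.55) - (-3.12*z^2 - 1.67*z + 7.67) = 0.51*z^2 + 7.11*z - 11.22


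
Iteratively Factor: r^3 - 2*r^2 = (r - 2)*(r^2) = r*(r - 2)*(r)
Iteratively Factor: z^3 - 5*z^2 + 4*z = (z - 1)*(z^2 - 4*z) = z*(z - 1)*(z - 4)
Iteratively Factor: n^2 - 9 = (n + 3)*(n - 3)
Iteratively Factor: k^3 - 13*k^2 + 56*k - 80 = (k - 4)*(k^2 - 9*k + 20) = (k - 5)*(k - 4)*(k - 4)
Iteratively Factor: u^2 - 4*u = (u)*(u - 4)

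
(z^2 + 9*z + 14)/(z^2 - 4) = (z + 7)/(z - 2)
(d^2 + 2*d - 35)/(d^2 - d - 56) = (d - 5)/(d - 8)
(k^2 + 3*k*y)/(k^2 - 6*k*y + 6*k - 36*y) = k*(k + 3*y)/(k^2 - 6*k*y + 6*k - 36*y)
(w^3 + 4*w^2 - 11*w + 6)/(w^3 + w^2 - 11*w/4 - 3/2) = 4*(w^3 + 4*w^2 - 11*w + 6)/(4*w^3 + 4*w^2 - 11*w - 6)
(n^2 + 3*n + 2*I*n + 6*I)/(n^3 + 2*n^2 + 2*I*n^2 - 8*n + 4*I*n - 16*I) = (n + 3)/(n^2 + 2*n - 8)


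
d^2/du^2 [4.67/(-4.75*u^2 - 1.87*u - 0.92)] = (210.73375*u^2 + 82.96255*u - 4.67*(9.5*u + 1.87)*(19.0*u + 3.74) + 40.8158)/(4.75*u^2 + 1.87*u + 0.92)^3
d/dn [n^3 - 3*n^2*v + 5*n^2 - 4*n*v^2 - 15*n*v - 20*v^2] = 3*n^2 - 6*n*v + 10*n - 4*v^2 - 15*v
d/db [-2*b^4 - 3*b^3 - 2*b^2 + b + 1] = -8*b^3 - 9*b^2 - 4*b + 1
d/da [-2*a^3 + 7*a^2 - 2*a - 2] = -6*a^2 + 14*a - 2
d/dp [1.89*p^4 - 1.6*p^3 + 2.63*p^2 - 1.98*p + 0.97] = 7.56*p^3 - 4.8*p^2 + 5.26*p - 1.98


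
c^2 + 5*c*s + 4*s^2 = (c + s)*(c + 4*s)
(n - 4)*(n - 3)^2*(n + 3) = n^4 - 7*n^3 + 3*n^2 + 63*n - 108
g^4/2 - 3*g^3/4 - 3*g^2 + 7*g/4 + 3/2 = (g/2 + 1)*(g - 3)*(g - 1)*(g + 1/2)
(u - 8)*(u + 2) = u^2 - 6*u - 16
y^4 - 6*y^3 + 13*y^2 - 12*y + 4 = (y - 2)^2*(y - 1)^2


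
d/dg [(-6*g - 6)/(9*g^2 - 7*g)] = 6*(9*g^2 + 18*g - 7)/(g^2*(81*g^2 - 126*g + 49))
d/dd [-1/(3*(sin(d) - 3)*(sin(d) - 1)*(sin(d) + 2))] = (3*sin(d)^2 - 4*sin(d) - 5)*cos(d)/(3*(sin(d) - 3)^2*(sin(d) - 1)^2*(sin(d) + 2)^2)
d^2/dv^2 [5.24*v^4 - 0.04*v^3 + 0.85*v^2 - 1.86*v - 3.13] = 62.88*v^2 - 0.24*v + 1.7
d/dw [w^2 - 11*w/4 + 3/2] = 2*w - 11/4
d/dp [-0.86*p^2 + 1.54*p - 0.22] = 1.54 - 1.72*p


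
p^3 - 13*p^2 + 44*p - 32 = (p - 8)*(p - 4)*(p - 1)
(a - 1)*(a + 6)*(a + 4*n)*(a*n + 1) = a^4*n + 4*a^3*n^2 + 5*a^3*n + a^3 + 20*a^2*n^2 - 2*a^2*n + 5*a^2 - 24*a*n^2 + 20*a*n - 6*a - 24*n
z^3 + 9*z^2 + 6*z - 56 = (z - 2)*(z + 4)*(z + 7)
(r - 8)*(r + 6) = r^2 - 2*r - 48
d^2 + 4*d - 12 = (d - 2)*(d + 6)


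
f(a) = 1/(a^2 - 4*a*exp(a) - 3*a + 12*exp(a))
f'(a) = (4*a*exp(a) - 2*a - 8*exp(a) + 3)/(a^2 - 4*a*exp(a) - 3*a + 12*exp(a))^2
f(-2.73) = 0.06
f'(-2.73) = 0.02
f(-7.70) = 0.01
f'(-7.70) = 0.00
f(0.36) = 0.07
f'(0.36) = -0.04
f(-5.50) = 0.02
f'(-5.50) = 0.01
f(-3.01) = 0.05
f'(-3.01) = 0.02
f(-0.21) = 0.09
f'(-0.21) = -0.03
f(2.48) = 0.04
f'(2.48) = 0.04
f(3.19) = -0.06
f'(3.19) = 0.35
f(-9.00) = 0.01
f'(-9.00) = 0.00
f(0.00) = 0.08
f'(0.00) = -0.03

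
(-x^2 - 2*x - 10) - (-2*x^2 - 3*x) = x^2 + x - 10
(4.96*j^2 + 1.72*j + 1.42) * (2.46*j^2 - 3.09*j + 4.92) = 12.2016*j^4 - 11.0952*j^3 + 22.5816*j^2 + 4.0746*j + 6.9864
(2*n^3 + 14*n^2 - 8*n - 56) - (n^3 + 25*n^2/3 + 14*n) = n^3 + 17*n^2/3 - 22*n - 56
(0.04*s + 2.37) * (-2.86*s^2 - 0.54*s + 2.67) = -0.1144*s^3 - 6.7998*s^2 - 1.173*s + 6.3279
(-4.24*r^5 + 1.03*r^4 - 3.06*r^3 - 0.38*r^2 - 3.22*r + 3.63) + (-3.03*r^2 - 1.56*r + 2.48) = -4.24*r^5 + 1.03*r^4 - 3.06*r^3 - 3.41*r^2 - 4.78*r + 6.11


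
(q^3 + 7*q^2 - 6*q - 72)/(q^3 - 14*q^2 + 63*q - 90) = (q^2 + 10*q + 24)/(q^2 - 11*q + 30)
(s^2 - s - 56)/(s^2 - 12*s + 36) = (s^2 - s - 56)/(s^2 - 12*s + 36)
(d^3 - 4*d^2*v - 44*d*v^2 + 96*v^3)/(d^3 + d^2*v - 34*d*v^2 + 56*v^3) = (-d^2 + 2*d*v + 48*v^2)/(-d^2 - 3*d*v + 28*v^2)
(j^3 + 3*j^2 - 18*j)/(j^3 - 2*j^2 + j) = (j^2 + 3*j - 18)/(j^2 - 2*j + 1)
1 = 1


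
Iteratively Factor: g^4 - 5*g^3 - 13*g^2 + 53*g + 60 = (g + 1)*(g^3 - 6*g^2 - 7*g + 60) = (g - 4)*(g + 1)*(g^2 - 2*g - 15) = (g - 5)*(g - 4)*(g + 1)*(g + 3)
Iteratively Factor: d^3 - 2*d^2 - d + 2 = (d + 1)*(d^2 - 3*d + 2) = (d - 2)*(d + 1)*(d - 1)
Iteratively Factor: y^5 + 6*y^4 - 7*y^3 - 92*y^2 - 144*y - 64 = (y - 4)*(y^4 + 10*y^3 + 33*y^2 + 40*y + 16) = (y - 4)*(y + 4)*(y^3 + 6*y^2 + 9*y + 4) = (y - 4)*(y + 1)*(y + 4)*(y^2 + 5*y + 4) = (y - 4)*(y + 1)*(y + 4)^2*(y + 1)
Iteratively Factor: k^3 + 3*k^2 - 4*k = (k)*(k^2 + 3*k - 4) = k*(k - 1)*(k + 4)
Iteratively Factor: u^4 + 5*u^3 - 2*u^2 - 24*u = (u)*(u^3 + 5*u^2 - 2*u - 24) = u*(u + 4)*(u^2 + u - 6) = u*(u - 2)*(u + 4)*(u + 3)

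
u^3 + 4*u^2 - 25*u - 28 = (u - 4)*(u + 1)*(u + 7)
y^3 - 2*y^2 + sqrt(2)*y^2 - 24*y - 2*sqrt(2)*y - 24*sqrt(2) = (y - 6)*(y + 4)*(y + sqrt(2))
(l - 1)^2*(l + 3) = l^3 + l^2 - 5*l + 3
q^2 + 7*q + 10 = (q + 2)*(q + 5)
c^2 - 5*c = c*(c - 5)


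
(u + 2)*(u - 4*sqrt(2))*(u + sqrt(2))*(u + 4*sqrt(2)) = u^4 + sqrt(2)*u^3 + 2*u^3 - 32*u^2 + 2*sqrt(2)*u^2 - 64*u - 32*sqrt(2)*u - 64*sqrt(2)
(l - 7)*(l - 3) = l^2 - 10*l + 21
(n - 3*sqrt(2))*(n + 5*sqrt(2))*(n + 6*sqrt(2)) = n^3 + 8*sqrt(2)*n^2 - 6*n - 180*sqrt(2)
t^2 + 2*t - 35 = (t - 5)*(t + 7)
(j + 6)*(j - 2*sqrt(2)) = j^2 - 2*sqrt(2)*j + 6*j - 12*sqrt(2)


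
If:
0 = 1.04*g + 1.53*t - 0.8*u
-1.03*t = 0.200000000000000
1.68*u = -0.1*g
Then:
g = 0.27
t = -0.19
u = -0.02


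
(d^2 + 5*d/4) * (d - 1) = d^3 + d^2/4 - 5*d/4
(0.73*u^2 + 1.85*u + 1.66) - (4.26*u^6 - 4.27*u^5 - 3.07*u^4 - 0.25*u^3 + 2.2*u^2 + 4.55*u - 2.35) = -4.26*u^6 + 4.27*u^5 + 3.07*u^4 + 0.25*u^3 - 1.47*u^2 - 2.7*u + 4.01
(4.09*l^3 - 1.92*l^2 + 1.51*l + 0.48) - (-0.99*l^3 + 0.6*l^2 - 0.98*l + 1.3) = 5.08*l^3 - 2.52*l^2 + 2.49*l - 0.82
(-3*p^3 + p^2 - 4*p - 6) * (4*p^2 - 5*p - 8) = -12*p^5 + 19*p^4 + 3*p^3 - 12*p^2 + 62*p + 48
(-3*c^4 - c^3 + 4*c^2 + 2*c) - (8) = -3*c^4 - c^3 + 4*c^2 + 2*c - 8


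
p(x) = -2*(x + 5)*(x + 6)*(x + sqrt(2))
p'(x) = -2*(x + 5)*(x + 6) - 2*(x + 5)*(x + sqrt(2)) - 2*(x + 6)*(x + sqrt(2))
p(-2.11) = 15.64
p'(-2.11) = -13.05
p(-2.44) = 18.70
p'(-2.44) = -5.67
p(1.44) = -273.51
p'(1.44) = -175.06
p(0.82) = -177.36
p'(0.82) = -135.87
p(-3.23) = 17.81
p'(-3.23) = 6.68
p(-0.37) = -54.44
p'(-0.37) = -73.56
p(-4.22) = 7.79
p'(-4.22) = 11.59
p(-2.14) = 16.02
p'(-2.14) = -12.32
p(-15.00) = 2445.44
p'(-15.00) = -696.26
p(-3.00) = 19.03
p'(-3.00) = 3.86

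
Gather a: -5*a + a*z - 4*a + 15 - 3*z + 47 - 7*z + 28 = a*(z - 9) - 10*z + 90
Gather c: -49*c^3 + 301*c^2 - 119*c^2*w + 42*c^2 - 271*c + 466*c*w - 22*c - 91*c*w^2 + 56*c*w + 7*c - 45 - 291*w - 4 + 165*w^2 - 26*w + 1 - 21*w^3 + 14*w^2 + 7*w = -49*c^3 + c^2*(343 - 119*w) + c*(-91*w^2 + 522*w - 286) - 21*w^3 + 179*w^2 - 310*w - 48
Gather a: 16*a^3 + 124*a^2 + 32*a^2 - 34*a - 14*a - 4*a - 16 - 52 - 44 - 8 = 16*a^3 + 156*a^2 - 52*a - 120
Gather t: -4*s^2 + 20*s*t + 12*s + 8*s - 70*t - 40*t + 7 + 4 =-4*s^2 + 20*s + t*(20*s - 110) + 11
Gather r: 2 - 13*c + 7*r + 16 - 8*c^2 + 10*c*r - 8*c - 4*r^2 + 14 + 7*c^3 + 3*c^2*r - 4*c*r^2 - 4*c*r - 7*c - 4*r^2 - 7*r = 7*c^3 - 8*c^2 - 28*c + r^2*(-4*c - 8) + r*(3*c^2 + 6*c) + 32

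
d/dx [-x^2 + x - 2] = 1 - 2*x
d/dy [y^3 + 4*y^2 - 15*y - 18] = 3*y^2 + 8*y - 15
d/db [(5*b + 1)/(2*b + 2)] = 2/(b^2 + 2*b + 1)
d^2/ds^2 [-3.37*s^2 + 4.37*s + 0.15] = -6.74000000000000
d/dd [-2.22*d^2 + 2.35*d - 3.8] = 2.35 - 4.44*d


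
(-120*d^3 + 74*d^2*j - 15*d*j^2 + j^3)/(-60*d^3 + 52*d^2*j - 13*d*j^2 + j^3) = (4*d - j)/(2*d - j)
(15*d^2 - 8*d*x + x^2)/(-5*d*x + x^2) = (-3*d + x)/x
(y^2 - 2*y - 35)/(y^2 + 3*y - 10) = (y - 7)/(y - 2)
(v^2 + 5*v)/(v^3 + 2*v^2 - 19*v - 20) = v/(v^2 - 3*v - 4)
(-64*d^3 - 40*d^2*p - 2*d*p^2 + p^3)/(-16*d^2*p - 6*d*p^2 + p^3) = (4*d + p)/p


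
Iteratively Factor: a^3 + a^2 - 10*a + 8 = (a - 2)*(a^2 + 3*a - 4) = (a - 2)*(a - 1)*(a + 4)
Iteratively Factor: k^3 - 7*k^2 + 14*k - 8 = (k - 2)*(k^2 - 5*k + 4) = (k - 4)*(k - 2)*(k - 1)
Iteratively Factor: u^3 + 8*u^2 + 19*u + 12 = (u + 4)*(u^2 + 4*u + 3) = (u + 3)*(u + 4)*(u + 1)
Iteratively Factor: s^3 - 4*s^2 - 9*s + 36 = (s - 3)*(s^2 - s - 12) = (s - 3)*(s + 3)*(s - 4)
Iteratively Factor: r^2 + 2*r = (r + 2)*(r)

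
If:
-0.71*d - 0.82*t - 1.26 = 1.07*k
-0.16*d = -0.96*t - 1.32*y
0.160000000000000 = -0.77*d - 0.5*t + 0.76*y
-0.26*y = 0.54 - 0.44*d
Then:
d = 1.98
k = -1.40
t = -1.43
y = 1.28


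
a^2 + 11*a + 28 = (a + 4)*(a + 7)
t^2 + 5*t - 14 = (t - 2)*(t + 7)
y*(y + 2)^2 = y^3 + 4*y^2 + 4*y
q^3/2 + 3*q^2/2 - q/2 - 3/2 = (q/2 + 1/2)*(q - 1)*(q + 3)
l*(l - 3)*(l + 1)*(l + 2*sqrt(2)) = l^4 - 2*l^3 + 2*sqrt(2)*l^3 - 4*sqrt(2)*l^2 - 3*l^2 - 6*sqrt(2)*l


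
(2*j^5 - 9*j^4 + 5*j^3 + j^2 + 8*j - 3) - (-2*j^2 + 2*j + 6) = 2*j^5 - 9*j^4 + 5*j^3 + 3*j^2 + 6*j - 9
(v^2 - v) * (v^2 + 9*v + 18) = v^4 + 8*v^3 + 9*v^2 - 18*v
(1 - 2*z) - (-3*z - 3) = z + 4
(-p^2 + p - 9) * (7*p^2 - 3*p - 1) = -7*p^4 + 10*p^3 - 65*p^2 + 26*p + 9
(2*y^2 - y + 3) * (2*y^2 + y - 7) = 4*y^4 - 9*y^2 + 10*y - 21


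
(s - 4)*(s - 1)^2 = s^3 - 6*s^2 + 9*s - 4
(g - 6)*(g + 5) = g^2 - g - 30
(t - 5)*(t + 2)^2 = t^3 - t^2 - 16*t - 20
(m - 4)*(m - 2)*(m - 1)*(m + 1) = m^4 - 6*m^3 + 7*m^2 + 6*m - 8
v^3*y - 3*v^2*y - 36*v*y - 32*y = (v - 8)*(v + 4)*(v*y + y)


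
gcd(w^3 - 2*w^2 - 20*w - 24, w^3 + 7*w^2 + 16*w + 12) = w^2 + 4*w + 4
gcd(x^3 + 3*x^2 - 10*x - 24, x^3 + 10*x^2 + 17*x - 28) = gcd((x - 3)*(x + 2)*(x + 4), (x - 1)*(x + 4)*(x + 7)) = x + 4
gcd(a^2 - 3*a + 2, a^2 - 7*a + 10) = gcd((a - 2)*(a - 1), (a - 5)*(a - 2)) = a - 2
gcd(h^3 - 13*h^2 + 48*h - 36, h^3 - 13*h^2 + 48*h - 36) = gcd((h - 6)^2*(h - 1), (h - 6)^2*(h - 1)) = h^3 - 13*h^2 + 48*h - 36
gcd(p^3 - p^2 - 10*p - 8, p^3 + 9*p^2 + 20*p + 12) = p^2 + 3*p + 2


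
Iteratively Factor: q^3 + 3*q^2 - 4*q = (q + 4)*(q^2 - q) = (q - 1)*(q + 4)*(q)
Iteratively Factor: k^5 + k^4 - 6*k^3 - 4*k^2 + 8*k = (k - 1)*(k^4 + 2*k^3 - 4*k^2 - 8*k) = (k - 1)*(k + 2)*(k^3 - 4*k) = k*(k - 1)*(k + 2)*(k^2 - 4) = k*(k - 1)*(k + 2)^2*(k - 2)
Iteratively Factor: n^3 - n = (n + 1)*(n^2 - n) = n*(n + 1)*(n - 1)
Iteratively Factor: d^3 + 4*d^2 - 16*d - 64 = (d + 4)*(d^2 - 16) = (d + 4)^2*(d - 4)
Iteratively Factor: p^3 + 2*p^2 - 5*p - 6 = (p + 3)*(p^2 - p - 2) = (p + 1)*(p + 3)*(p - 2)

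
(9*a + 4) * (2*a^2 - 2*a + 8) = 18*a^3 - 10*a^2 + 64*a + 32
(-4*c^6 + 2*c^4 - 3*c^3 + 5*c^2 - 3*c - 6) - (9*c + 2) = -4*c^6 + 2*c^4 - 3*c^3 + 5*c^2 - 12*c - 8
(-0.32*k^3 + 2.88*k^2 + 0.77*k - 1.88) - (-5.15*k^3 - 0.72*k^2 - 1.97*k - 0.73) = 4.83*k^3 + 3.6*k^2 + 2.74*k - 1.15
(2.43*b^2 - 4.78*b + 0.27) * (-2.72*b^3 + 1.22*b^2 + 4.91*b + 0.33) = -6.6096*b^5 + 15.9662*b^4 + 5.3653*b^3 - 22.3385*b^2 - 0.2517*b + 0.0891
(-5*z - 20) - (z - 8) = -6*z - 12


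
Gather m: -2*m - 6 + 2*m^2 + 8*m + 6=2*m^2 + 6*m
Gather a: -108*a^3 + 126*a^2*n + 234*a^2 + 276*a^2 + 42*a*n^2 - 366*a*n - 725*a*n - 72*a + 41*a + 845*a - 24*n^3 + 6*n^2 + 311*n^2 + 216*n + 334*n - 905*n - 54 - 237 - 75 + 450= -108*a^3 + a^2*(126*n + 510) + a*(42*n^2 - 1091*n + 814) - 24*n^3 + 317*n^2 - 355*n + 84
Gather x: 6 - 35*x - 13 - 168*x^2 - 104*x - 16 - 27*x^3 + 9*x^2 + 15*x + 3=-27*x^3 - 159*x^2 - 124*x - 20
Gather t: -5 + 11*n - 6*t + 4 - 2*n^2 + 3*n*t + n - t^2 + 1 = -2*n^2 + 12*n - t^2 + t*(3*n - 6)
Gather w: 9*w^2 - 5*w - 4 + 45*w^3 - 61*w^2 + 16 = 45*w^3 - 52*w^2 - 5*w + 12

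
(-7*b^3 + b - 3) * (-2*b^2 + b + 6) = 14*b^5 - 7*b^4 - 44*b^3 + 7*b^2 + 3*b - 18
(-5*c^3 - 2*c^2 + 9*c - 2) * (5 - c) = 5*c^4 - 23*c^3 - 19*c^2 + 47*c - 10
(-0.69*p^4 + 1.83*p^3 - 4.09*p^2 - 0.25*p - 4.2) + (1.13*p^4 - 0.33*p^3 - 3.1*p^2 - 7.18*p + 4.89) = 0.44*p^4 + 1.5*p^3 - 7.19*p^2 - 7.43*p + 0.69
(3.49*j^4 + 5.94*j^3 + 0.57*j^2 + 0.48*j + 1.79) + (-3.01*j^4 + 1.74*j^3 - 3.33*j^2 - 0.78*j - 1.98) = 0.48*j^4 + 7.68*j^3 - 2.76*j^2 - 0.3*j - 0.19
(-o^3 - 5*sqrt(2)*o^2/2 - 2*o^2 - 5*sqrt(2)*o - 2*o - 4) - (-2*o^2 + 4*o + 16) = -o^3 - 5*sqrt(2)*o^2/2 - 5*sqrt(2)*o - 6*o - 20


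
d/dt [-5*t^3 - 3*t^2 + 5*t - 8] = -15*t^2 - 6*t + 5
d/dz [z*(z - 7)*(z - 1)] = 3*z^2 - 16*z + 7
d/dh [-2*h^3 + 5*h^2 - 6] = 2*h*(5 - 3*h)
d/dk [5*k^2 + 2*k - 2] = 10*k + 2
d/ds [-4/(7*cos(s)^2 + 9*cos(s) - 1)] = -4*(14*cos(s) + 9)*sin(s)/(7*cos(s)^2 + 9*cos(s) - 1)^2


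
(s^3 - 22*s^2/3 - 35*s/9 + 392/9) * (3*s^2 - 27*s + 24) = 3*s^5 - 49*s^4 + 631*s^3/3 + 179*s^2/3 - 3808*s/3 + 3136/3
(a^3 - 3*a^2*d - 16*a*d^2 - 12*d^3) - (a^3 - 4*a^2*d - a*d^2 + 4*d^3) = a^2*d - 15*a*d^2 - 16*d^3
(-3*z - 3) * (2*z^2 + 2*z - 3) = -6*z^3 - 12*z^2 + 3*z + 9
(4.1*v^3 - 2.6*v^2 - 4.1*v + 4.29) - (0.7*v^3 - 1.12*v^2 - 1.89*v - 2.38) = 3.4*v^3 - 1.48*v^2 - 2.21*v + 6.67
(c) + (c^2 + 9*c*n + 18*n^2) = c^2 + 9*c*n + c + 18*n^2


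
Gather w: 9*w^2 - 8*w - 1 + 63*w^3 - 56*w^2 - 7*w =63*w^3 - 47*w^2 - 15*w - 1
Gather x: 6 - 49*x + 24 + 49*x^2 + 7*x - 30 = 49*x^2 - 42*x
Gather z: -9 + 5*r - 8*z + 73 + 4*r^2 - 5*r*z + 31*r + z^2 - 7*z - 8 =4*r^2 + 36*r + z^2 + z*(-5*r - 15) + 56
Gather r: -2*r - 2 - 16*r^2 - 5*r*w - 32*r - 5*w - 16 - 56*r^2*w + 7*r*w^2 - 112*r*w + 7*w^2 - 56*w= r^2*(-56*w - 16) + r*(7*w^2 - 117*w - 34) + 7*w^2 - 61*w - 18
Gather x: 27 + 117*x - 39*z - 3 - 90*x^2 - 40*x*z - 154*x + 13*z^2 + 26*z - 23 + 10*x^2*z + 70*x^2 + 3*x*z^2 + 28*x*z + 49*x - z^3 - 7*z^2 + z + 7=x^2*(10*z - 20) + x*(3*z^2 - 12*z + 12) - z^3 + 6*z^2 - 12*z + 8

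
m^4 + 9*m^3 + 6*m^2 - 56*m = m*(m - 2)*(m + 4)*(m + 7)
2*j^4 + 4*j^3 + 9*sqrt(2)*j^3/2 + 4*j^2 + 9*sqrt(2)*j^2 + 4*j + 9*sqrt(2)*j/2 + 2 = (j + 1)*(j + 2*sqrt(2))*(sqrt(2)*j + 1/2)*(sqrt(2)*j + sqrt(2))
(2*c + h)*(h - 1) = 2*c*h - 2*c + h^2 - h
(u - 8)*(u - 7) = u^2 - 15*u + 56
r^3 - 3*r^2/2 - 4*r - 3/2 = (r - 3)*(r + 1/2)*(r + 1)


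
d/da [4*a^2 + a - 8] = 8*a + 1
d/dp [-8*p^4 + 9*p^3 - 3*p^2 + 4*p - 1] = -32*p^3 + 27*p^2 - 6*p + 4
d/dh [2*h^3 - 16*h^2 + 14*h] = 6*h^2 - 32*h + 14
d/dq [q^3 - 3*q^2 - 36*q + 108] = 3*q^2 - 6*q - 36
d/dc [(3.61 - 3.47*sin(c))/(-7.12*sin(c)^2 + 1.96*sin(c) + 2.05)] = (-24.7064*sin(c)^2 + 51.4064*sin(c) - 14.1891)*cos(c)/(50.6944*sin(c)^4 - 27.9104*sin(c)^3 - 25.3504*sin(c)^2 + 8.036*sin(c) + 4.2025)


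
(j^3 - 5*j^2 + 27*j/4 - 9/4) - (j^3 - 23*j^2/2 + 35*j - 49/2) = 13*j^2/2 - 113*j/4 + 89/4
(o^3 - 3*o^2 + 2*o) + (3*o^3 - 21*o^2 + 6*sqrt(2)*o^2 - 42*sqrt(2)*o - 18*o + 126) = 4*o^3 - 24*o^2 + 6*sqrt(2)*o^2 - 42*sqrt(2)*o - 16*o + 126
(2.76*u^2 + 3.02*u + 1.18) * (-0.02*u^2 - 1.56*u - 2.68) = -0.0552*u^4 - 4.366*u^3 - 12.1316*u^2 - 9.9344*u - 3.1624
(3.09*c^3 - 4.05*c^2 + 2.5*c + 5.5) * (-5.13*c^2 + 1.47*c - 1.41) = -15.8517*c^5 + 25.3188*c^4 - 23.1354*c^3 - 18.8295*c^2 + 4.56*c - 7.755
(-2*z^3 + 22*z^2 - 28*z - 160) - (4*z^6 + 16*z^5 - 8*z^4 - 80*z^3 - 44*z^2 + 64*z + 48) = -4*z^6 - 16*z^5 + 8*z^4 + 78*z^3 + 66*z^2 - 92*z - 208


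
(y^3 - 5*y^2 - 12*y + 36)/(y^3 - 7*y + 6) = (y - 6)/(y - 1)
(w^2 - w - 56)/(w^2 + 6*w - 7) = (w - 8)/(w - 1)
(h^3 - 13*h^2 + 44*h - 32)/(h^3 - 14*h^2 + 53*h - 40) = (h - 4)/(h - 5)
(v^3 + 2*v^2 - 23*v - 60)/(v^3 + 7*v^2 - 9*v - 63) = (v^2 - v - 20)/(v^2 + 4*v - 21)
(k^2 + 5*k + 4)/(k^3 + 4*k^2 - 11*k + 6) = (k^2 + 5*k + 4)/(k^3 + 4*k^2 - 11*k + 6)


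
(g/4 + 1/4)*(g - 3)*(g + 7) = g^3/4 + 5*g^2/4 - 17*g/4 - 21/4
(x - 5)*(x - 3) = x^2 - 8*x + 15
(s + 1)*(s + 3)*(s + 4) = s^3 + 8*s^2 + 19*s + 12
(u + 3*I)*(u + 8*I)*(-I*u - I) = -I*u^3 + 11*u^2 - I*u^2 + 11*u + 24*I*u + 24*I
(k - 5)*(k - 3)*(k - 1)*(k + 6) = k^4 - 3*k^3 - 31*k^2 + 123*k - 90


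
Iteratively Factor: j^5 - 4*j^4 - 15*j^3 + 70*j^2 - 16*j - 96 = (j - 4)*(j^4 - 15*j^2 + 10*j + 24) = (j - 4)*(j - 3)*(j^3 + 3*j^2 - 6*j - 8) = (j - 4)*(j - 3)*(j - 2)*(j^2 + 5*j + 4) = (j - 4)*(j - 3)*(j - 2)*(j + 4)*(j + 1)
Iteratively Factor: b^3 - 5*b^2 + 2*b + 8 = (b - 4)*(b^2 - b - 2) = (b - 4)*(b + 1)*(b - 2)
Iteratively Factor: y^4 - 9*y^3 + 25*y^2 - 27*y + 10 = (y - 5)*(y^3 - 4*y^2 + 5*y - 2) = (y - 5)*(y - 1)*(y^2 - 3*y + 2) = (y - 5)*(y - 1)^2*(y - 2)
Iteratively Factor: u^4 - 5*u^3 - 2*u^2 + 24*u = (u)*(u^3 - 5*u^2 - 2*u + 24) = u*(u + 2)*(u^2 - 7*u + 12) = u*(u - 4)*(u + 2)*(u - 3)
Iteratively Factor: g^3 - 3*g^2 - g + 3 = (g + 1)*(g^2 - 4*g + 3) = (g - 3)*(g + 1)*(g - 1)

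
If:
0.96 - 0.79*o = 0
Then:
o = 1.22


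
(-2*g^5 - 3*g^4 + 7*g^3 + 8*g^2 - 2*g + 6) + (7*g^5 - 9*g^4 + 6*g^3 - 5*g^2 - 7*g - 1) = 5*g^5 - 12*g^4 + 13*g^3 + 3*g^2 - 9*g + 5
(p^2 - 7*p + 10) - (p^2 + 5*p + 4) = 6 - 12*p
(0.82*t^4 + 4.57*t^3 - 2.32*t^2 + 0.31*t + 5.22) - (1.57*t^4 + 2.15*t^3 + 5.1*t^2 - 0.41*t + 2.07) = -0.75*t^4 + 2.42*t^3 - 7.42*t^2 + 0.72*t + 3.15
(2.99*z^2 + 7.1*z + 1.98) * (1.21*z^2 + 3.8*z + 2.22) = 3.6179*z^4 + 19.953*z^3 + 36.0136*z^2 + 23.286*z + 4.3956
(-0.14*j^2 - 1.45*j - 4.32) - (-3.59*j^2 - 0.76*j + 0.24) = 3.45*j^2 - 0.69*j - 4.56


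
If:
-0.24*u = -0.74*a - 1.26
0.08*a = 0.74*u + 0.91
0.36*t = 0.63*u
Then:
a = -2.18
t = -2.56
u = -1.47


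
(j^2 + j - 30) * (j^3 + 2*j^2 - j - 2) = j^5 + 3*j^4 - 29*j^3 - 63*j^2 + 28*j + 60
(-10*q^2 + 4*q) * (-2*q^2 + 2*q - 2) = 20*q^4 - 28*q^3 + 28*q^2 - 8*q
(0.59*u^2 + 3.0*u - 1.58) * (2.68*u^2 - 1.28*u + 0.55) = 1.5812*u^4 + 7.2848*u^3 - 7.7499*u^2 + 3.6724*u - 0.869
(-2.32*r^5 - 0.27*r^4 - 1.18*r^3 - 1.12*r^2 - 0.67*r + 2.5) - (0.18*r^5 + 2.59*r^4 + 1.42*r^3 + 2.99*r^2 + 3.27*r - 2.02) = -2.5*r^5 - 2.86*r^4 - 2.6*r^3 - 4.11*r^2 - 3.94*r + 4.52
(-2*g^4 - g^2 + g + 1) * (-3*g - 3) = 6*g^5 + 6*g^4 + 3*g^3 - 6*g - 3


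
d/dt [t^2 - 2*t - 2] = 2*t - 2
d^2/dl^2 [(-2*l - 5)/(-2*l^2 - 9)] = 4*(4*l^3 + 30*l^2 - 54*l - 45)/(8*l^6 + 108*l^4 + 486*l^2 + 729)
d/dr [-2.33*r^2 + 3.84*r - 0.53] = 3.84 - 4.66*r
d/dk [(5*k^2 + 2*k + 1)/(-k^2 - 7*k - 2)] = 3*(-11*k^2 - 6*k + 1)/(k^4 + 14*k^3 + 53*k^2 + 28*k + 4)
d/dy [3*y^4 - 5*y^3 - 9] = y^2*(12*y - 15)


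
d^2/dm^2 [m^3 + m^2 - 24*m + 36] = 6*m + 2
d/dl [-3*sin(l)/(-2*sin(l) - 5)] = 15*cos(l)/(2*sin(l) + 5)^2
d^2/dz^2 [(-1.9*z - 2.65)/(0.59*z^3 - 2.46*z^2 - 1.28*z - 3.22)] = (-3.96834*z^5 + 5.47637999999998*z^4 + 35.67352*z^3 - 127.5282*z^2 + 10.02894*z + 48.96092)/(0.205379*z^9 - 2.568978*z^8 + 9.374628*z^7 - 7.10283*z^6 + 7.702872*z^5 - 55.959384*z^4 - 44.5799*z^3 - 92.345736*z^2 - 39.814656*z - 33.386248)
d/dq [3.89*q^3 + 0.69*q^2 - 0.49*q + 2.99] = 11.67*q^2 + 1.38*q - 0.49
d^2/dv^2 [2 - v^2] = -2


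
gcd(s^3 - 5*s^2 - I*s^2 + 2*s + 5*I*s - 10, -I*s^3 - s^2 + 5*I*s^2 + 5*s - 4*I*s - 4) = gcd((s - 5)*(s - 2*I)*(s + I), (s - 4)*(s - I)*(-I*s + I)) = 1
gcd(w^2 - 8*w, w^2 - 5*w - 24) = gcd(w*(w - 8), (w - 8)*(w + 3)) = w - 8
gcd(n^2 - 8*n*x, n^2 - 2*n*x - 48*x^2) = -n + 8*x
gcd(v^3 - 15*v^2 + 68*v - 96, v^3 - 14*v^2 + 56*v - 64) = v^2 - 12*v + 32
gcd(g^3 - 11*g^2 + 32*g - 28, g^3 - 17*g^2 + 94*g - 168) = g - 7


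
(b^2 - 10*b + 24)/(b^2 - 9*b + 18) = (b - 4)/(b - 3)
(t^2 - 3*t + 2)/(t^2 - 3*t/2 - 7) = 2*(-t^2 + 3*t - 2)/(-2*t^2 + 3*t + 14)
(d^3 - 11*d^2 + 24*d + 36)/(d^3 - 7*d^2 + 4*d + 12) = (d - 6)/(d - 2)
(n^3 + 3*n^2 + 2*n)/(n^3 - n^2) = (n^2 + 3*n + 2)/(n*(n - 1))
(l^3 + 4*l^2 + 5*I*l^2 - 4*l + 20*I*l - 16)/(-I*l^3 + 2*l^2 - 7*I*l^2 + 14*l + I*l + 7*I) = (I*l^2 + 4*l*(-1 + I) - 16)/(l^2 + l*(7 + I) + 7*I)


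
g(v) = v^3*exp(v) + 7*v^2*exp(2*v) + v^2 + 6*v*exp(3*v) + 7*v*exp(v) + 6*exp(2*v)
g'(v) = v^3*exp(v) + 14*v^2*exp(2*v) + 3*v^2*exp(v) + 18*v*exp(3*v) + 14*v*exp(2*v) + 7*v*exp(v) + 2*v + 6*exp(3*v) + 12*exp(2*v) + 7*exp(v)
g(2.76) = 80770.06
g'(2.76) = 259991.57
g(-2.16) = 2.25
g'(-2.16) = -4.23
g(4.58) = 26947208.48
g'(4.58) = 85543426.91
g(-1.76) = 0.81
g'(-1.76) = -3.00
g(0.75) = 99.80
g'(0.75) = 353.04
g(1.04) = 274.80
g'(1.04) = 948.47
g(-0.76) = -0.39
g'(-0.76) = 1.15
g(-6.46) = 41.24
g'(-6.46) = -13.20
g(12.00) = 310435531657045543.68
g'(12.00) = 957151573938131536.17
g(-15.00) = 225.00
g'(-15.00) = -30.00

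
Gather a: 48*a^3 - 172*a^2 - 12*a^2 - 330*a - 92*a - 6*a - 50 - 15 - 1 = 48*a^3 - 184*a^2 - 428*a - 66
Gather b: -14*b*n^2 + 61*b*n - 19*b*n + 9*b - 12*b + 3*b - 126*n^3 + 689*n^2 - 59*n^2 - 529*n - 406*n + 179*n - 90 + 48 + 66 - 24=b*(-14*n^2 + 42*n) - 126*n^3 + 630*n^2 - 756*n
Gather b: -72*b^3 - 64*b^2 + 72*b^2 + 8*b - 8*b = -72*b^3 + 8*b^2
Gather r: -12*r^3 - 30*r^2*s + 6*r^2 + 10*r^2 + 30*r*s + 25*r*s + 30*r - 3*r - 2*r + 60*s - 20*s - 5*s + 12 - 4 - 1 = -12*r^3 + r^2*(16 - 30*s) + r*(55*s + 25) + 35*s + 7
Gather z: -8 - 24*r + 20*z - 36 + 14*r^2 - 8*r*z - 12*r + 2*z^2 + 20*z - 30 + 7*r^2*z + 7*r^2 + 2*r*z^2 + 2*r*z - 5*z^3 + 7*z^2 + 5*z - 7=21*r^2 - 36*r - 5*z^3 + z^2*(2*r + 9) + z*(7*r^2 - 6*r + 45) - 81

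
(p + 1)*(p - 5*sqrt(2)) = p^2 - 5*sqrt(2)*p + p - 5*sqrt(2)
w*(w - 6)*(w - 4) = w^3 - 10*w^2 + 24*w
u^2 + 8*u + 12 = (u + 2)*(u + 6)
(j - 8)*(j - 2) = j^2 - 10*j + 16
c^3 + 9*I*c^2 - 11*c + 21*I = (c - I)*(c + 3*I)*(c + 7*I)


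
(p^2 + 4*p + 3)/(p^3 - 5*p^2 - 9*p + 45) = (p + 1)/(p^2 - 8*p + 15)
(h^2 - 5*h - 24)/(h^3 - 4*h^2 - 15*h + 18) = (h - 8)/(h^2 - 7*h + 6)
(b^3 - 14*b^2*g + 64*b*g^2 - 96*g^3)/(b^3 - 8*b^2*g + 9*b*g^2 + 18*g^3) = (b^2 - 8*b*g + 16*g^2)/(b^2 - 2*b*g - 3*g^2)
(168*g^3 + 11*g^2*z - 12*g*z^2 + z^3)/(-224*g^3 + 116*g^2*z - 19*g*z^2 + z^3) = (3*g + z)/(-4*g + z)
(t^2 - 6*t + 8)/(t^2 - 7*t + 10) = (t - 4)/(t - 5)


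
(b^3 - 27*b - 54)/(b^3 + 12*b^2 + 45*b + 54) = (b - 6)/(b + 6)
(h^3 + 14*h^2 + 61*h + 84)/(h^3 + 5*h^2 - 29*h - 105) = (h + 4)/(h - 5)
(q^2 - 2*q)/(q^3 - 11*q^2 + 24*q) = (q - 2)/(q^2 - 11*q + 24)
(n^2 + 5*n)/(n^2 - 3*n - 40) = n/(n - 8)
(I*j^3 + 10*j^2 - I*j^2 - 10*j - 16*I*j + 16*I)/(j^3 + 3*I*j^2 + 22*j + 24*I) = (I*j^3 + j^2*(10 - I) + j*(-10 - 16*I) + 16*I)/(j^3 + 3*I*j^2 + 22*j + 24*I)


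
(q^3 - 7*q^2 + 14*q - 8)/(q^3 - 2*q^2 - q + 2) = (q - 4)/(q + 1)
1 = 1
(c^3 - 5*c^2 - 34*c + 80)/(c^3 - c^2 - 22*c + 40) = (c - 8)/(c - 4)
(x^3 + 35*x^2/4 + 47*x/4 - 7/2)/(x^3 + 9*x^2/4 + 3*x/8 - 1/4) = 2*(x + 7)/(2*x + 1)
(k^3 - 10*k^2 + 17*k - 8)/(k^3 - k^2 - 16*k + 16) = (k^2 - 9*k + 8)/(k^2 - 16)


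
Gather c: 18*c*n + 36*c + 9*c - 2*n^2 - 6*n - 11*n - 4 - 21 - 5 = c*(18*n + 45) - 2*n^2 - 17*n - 30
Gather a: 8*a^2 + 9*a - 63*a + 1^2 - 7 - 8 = 8*a^2 - 54*a - 14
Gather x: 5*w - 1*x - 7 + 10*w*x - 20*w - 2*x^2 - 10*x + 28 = -15*w - 2*x^2 + x*(10*w - 11) + 21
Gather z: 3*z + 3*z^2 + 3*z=3*z^2 + 6*z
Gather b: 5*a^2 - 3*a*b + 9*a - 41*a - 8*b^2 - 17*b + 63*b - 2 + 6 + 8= 5*a^2 - 32*a - 8*b^2 + b*(46 - 3*a) + 12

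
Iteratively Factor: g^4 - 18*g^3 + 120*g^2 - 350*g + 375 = (g - 3)*(g^3 - 15*g^2 + 75*g - 125) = (g - 5)*(g - 3)*(g^2 - 10*g + 25) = (g - 5)^2*(g - 3)*(g - 5)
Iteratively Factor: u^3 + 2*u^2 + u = (u + 1)*(u^2 + u) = (u + 1)^2*(u)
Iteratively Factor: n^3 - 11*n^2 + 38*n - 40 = (n - 5)*(n^2 - 6*n + 8) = (n - 5)*(n - 2)*(n - 4)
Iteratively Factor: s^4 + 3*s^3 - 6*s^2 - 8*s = (s + 1)*(s^3 + 2*s^2 - 8*s) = (s - 2)*(s + 1)*(s^2 + 4*s) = s*(s - 2)*(s + 1)*(s + 4)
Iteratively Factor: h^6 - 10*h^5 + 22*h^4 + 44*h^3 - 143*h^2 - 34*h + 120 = (h - 3)*(h^5 - 7*h^4 + h^3 + 47*h^2 - 2*h - 40) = (h - 3)*(h + 2)*(h^4 - 9*h^3 + 19*h^2 + 9*h - 20) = (h - 3)*(h - 1)*(h + 2)*(h^3 - 8*h^2 + 11*h + 20) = (h - 3)*(h - 1)*(h + 1)*(h + 2)*(h^2 - 9*h + 20) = (h - 5)*(h - 3)*(h - 1)*(h + 1)*(h + 2)*(h - 4)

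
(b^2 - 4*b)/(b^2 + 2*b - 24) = b/(b + 6)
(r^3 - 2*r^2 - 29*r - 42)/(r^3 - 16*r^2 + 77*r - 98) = (r^2 + 5*r + 6)/(r^2 - 9*r + 14)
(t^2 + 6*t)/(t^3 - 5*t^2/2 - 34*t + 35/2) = 2*t*(t + 6)/(2*t^3 - 5*t^2 - 68*t + 35)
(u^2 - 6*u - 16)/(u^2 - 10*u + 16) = (u + 2)/(u - 2)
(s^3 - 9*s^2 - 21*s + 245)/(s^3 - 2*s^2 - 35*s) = (s - 7)/s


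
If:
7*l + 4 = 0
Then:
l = -4/7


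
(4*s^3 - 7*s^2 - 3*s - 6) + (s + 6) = 4*s^3 - 7*s^2 - 2*s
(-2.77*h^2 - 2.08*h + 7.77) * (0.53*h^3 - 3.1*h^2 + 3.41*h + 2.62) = -1.4681*h^5 + 7.4846*h^4 + 1.1204*h^3 - 38.4372*h^2 + 21.0461*h + 20.3574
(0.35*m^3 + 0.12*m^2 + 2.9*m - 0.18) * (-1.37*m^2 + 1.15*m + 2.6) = -0.4795*m^5 + 0.2381*m^4 - 2.925*m^3 + 3.8936*m^2 + 7.333*m - 0.468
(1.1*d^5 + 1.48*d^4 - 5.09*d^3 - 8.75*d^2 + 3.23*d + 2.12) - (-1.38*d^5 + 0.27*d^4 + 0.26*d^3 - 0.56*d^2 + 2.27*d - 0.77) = 2.48*d^5 + 1.21*d^4 - 5.35*d^3 - 8.19*d^2 + 0.96*d + 2.89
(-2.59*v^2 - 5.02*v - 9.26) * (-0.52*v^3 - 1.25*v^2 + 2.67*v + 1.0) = 1.3468*v^5 + 5.8479*v^4 + 4.1749*v^3 - 4.4184*v^2 - 29.7442*v - 9.26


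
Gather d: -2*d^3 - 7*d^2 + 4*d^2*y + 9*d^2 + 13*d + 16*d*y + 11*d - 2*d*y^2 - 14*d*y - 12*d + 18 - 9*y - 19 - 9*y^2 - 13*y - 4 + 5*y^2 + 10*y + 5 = -2*d^3 + d^2*(4*y + 2) + d*(-2*y^2 + 2*y + 12) - 4*y^2 - 12*y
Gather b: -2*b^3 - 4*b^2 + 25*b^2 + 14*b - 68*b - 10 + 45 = -2*b^3 + 21*b^2 - 54*b + 35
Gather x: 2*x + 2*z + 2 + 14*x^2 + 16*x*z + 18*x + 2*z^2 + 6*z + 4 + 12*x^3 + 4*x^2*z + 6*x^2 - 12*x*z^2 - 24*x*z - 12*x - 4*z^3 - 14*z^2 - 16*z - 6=12*x^3 + x^2*(4*z + 20) + x*(-12*z^2 - 8*z + 8) - 4*z^3 - 12*z^2 - 8*z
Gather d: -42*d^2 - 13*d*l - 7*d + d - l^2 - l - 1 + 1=-42*d^2 + d*(-13*l - 6) - l^2 - l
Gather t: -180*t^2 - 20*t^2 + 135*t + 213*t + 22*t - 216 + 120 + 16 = -200*t^2 + 370*t - 80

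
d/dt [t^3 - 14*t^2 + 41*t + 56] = 3*t^2 - 28*t + 41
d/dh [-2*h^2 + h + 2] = 1 - 4*h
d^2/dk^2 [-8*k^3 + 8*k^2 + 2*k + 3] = 16 - 48*k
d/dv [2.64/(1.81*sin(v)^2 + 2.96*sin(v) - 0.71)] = -(9.5568*sin(v) + 7.8144)*cos(v)/(1.81*sin(v)^2 + 2.96*sin(v) - 0.71)^2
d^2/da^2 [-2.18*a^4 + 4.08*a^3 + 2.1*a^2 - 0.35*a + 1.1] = -26.16*a^2 + 24.48*a + 4.2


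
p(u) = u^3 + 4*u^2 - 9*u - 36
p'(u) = 3*u^2 + 8*u - 9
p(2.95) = -2.07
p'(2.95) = 40.71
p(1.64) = -35.59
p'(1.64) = 12.19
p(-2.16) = -7.98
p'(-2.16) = -12.28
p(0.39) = -38.84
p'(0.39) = -5.42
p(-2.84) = -1.08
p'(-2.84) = -7.52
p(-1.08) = -22.87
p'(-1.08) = -14.14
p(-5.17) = -20.74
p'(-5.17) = 29.83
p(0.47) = -39.24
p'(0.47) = -4.58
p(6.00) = 270.00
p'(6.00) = 147.00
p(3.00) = 0.00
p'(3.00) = 42.00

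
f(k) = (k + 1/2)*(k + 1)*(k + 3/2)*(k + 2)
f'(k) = (k + 1/2)*(k + 1)*(k + 3/2) + (k + 1/2)*(k + 1)*(k + 2) + (k + 1/2)*(k + 3/2)*(k + 2) + (k + 1)*(k + 3/2)*(k + 2) = 4*k^3 + 15*k^2 + 35*k/2 + 25/4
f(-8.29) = 2425.41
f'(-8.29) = -1386.85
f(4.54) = 1102.95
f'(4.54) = 769.18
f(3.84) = 655.07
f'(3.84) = 521.13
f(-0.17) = 0.67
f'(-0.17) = 3.69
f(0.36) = 5.13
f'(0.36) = 14.68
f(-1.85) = -0.06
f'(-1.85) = -0.11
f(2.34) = 158.08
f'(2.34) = 180.59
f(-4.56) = 113.22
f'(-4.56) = -140.92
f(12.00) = 30712.50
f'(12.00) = 9288.25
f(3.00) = 315.00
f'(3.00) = 301.75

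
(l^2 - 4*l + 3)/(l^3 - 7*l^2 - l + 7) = (l - 3)/(l^2 - 6*l - 7)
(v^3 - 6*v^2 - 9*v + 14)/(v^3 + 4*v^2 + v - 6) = (v - 7)/(v + 3)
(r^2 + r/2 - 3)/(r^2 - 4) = (r - 3/2)/(r - 2)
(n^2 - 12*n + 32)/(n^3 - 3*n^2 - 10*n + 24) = (n - 8)/(n^2 + n - 6)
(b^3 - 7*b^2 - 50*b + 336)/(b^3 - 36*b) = (b^2 - b - 56)/(b*(b + 6))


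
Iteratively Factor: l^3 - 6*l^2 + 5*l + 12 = (l + 1)*(l^2 - 7*l + 12) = (l - 3)*(l + 1)*(l - 4)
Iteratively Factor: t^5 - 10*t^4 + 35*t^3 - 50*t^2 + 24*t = (t - 1)*(t^4 - 9*t^3 + 26*t^2 - 24*t) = (t - 4)*(t - 1)*(t^3 - 5*t^2 + 6*t) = (t - 4)*(t - 2)*(t - 1)*(t^2 - 3*t) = t*(t - 4)*(t - 2)*(t - 1)*(t - 3)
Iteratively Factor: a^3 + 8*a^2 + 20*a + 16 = (a + 2)*(a^2 + 6*a + 8) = (a + 2)^2*(a + 4)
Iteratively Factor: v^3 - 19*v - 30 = (v + 3)*(v^2 - 3*v - 10) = (v - 5)*(v + 3)*(v + 2)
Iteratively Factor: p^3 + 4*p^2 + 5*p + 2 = (p + 1)*(p^2 + 3*p + 2) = (p + 1)*(p + 2)*(p + 1)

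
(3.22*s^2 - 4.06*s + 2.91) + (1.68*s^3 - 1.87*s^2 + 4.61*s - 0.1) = 1.68*s^3 + 1.35*s^2 + 0.550000000000001*s + 2.81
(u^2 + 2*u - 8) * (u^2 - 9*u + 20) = u^4 - 7*u^3 - 6*u^2 + 112*u - 160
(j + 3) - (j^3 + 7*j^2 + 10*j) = -j^3 - 7*j^2 - 9*j + 3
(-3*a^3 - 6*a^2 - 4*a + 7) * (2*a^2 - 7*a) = -6*a^5 + 9*a^4 + 34*a^3 + 42*a^2 - 49*a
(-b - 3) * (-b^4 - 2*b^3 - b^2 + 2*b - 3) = b^5 + 5*b^4 + 7*b^3 + b^2 - 3*b + 9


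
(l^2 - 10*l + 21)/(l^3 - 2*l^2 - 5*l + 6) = (l - 7)/(l^2 + l - 2)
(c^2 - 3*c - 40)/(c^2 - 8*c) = (c + 5)/c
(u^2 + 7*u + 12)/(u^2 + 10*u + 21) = (u + 4)/(u + 7)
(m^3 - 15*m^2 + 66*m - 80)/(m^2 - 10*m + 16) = m - 5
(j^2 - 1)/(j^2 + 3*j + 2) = (j - 1)/(j + 2)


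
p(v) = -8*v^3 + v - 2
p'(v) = 1 - 24*v^2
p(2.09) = -72.94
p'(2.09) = -103.83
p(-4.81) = 883.47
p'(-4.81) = -554.27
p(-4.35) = 652.15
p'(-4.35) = -453.14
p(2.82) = -178.59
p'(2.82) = -189.86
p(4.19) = -586.29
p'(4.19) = -420.35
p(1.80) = -46.86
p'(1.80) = -76.76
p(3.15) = -248.90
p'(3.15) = -237.14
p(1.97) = -61.19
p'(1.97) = -92.14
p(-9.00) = 5821.00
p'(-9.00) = -1943.00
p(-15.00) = 26983.00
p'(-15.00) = -5399.00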